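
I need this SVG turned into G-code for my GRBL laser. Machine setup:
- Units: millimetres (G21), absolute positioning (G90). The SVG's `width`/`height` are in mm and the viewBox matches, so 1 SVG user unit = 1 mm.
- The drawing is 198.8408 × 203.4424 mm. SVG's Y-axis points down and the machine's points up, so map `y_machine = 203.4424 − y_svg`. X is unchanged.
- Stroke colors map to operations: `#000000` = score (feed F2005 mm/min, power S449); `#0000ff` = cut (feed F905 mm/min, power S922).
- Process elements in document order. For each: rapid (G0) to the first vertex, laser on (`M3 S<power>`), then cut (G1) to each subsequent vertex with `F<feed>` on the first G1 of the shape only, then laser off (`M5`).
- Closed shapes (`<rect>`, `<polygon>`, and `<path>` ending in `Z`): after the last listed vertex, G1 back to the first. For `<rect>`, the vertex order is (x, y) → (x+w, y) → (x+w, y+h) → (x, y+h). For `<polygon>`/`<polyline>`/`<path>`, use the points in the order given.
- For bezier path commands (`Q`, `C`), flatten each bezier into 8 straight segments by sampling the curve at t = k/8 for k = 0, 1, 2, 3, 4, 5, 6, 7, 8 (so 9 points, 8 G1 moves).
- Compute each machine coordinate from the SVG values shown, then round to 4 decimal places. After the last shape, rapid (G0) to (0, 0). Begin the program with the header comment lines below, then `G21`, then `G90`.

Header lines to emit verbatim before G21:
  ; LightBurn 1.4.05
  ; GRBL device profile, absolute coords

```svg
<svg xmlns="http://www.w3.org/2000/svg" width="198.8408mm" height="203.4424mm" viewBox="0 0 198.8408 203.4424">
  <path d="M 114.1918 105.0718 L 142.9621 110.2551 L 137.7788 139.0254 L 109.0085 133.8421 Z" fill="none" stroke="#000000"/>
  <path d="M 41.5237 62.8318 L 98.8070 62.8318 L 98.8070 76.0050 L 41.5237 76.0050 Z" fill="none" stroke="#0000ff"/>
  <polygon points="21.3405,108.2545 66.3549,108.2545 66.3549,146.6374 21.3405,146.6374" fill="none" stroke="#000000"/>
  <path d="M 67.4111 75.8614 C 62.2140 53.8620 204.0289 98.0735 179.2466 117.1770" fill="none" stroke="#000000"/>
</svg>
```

; LightBurn 1.4.05
; GRBL device profile, absolute coords
G21
G90
G0 X114.1918 Y98.3706
M3 S449
G1 X142.9621 Y93.1873 F2005
G1 X137.7788 Y64.4170
G1 X109.0085 Y69.6003
G1 X114.1918 Y98.3706
M5
G0 X41.5237 Y140.6106
M3 S922
G1 X98.8070 Y140.6106 F905
G1 X98.8070 Y127.4374
G1 X41.5237 Y127.4374
G1 X41.5237 Y140.6106
M5
G0 X21.3405 Y95.1879
M3 S449
G1 X66.3549 Y95.1879 F2005
G1 X66.3549 Y56.8050
G1 X21.3405 Y56.8050
G1 X21.3405 Y95.1879
M5
G0 X67.4111 Y127.5810
M3 S449
G1 X71.7409 Y132.9055 F2005
G1 X86.1779 Y133.0929
G1 X107.0471 Y129.2132
G1 X130.6733 Y122.3368
G1 X153.3815 Y113.5336
G1 X171.4965 Y103.8739
G1 X181.3432 Y94.4278
G1 X179.2466 Y86.2654
M5
G0 X0.0000 Y0.0000

1 u = 1 mm; y_m = 203.4424 − y.

[1] `<path>` regular polygon, #000000→score S449 F2005: (114.1918,98.3706) → (142.9621,93.1873) → (137.7788,64.4170) → (109.0085,69.6003) → (114.1918,98.3706) (closed)

[2] `<path>` rectangle, #0000ff→cut S922 F905: (41.5237,140.6106) → (98.8070,140.6106) → (98.8070,127.4374) → (41.5237,127.4374) → (41.5237,140.6106) (closed)

[3] `<polygon>` rectangle, #000000→score S449 F2005: (21.3405,95.1879) → (66.3549,95.1879) → (66.3549,56.8050) → (21.3405,56.8050) → (21.3405,95.1879) (closed)

[4] `<path>` cubic bezier, #000000→score S449 F2005: (67.4111,127.5810) → (71.7409,132.9055) → (86.1779,133.0929) → (107.0471,129.2132) → (130.6733,122.3368) → (153.3815,113.5336) → (171.4965,103.8739) → (181.3432,94.4278) → (179.2466,86.2654)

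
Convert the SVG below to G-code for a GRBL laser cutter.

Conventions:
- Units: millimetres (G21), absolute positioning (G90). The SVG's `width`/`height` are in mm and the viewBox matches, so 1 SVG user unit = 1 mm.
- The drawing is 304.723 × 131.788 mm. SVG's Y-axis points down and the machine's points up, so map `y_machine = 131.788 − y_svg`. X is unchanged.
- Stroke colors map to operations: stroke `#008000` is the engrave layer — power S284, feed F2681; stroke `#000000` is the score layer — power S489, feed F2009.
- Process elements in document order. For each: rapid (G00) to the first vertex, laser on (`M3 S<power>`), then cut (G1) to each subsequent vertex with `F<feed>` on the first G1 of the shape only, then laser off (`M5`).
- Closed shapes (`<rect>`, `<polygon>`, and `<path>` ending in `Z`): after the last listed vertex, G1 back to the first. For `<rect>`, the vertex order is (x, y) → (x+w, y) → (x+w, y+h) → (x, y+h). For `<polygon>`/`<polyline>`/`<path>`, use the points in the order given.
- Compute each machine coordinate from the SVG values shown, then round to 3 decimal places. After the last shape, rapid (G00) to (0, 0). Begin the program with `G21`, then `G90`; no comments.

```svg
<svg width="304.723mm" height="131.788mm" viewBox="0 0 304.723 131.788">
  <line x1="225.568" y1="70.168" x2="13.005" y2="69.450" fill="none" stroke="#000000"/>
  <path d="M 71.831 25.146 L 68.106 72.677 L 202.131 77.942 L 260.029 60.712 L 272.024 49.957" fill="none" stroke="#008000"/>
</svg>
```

viewBox `0 0 304.723 131.788` with mm width/height → 1 unit = 1 mm. Flip: y_m = 131.788 − y_svg.

**Shape 1** — `<line>` line segment, stroke `#000000` → score (S489, F2009). Machine vertices: (225.568,61.620) → (13.005,62.338). Open path.

**Shape 2** — `<path>` open polyline, stroke `#008000` → engrave (S284, F2681). Machine vertices: (71.831,106.642) → (68.106,59.111) → (202.131,53.846) → (260.029,71.076) → (272.024,81.831). Open path.

G21
G90
G00 X225.568 Y61.620
M3 S489
G1 X13.005 Y62.338 F2009
M5
G00 X71.831 Y106.642
M3 S284
G1 X68.106 Y59.111 F2681
G1 X202.131 Y53.846
G1 X260.029 Y71.076
G1 X272.024 Y81.831
M5
G00 X0.000 Y0.000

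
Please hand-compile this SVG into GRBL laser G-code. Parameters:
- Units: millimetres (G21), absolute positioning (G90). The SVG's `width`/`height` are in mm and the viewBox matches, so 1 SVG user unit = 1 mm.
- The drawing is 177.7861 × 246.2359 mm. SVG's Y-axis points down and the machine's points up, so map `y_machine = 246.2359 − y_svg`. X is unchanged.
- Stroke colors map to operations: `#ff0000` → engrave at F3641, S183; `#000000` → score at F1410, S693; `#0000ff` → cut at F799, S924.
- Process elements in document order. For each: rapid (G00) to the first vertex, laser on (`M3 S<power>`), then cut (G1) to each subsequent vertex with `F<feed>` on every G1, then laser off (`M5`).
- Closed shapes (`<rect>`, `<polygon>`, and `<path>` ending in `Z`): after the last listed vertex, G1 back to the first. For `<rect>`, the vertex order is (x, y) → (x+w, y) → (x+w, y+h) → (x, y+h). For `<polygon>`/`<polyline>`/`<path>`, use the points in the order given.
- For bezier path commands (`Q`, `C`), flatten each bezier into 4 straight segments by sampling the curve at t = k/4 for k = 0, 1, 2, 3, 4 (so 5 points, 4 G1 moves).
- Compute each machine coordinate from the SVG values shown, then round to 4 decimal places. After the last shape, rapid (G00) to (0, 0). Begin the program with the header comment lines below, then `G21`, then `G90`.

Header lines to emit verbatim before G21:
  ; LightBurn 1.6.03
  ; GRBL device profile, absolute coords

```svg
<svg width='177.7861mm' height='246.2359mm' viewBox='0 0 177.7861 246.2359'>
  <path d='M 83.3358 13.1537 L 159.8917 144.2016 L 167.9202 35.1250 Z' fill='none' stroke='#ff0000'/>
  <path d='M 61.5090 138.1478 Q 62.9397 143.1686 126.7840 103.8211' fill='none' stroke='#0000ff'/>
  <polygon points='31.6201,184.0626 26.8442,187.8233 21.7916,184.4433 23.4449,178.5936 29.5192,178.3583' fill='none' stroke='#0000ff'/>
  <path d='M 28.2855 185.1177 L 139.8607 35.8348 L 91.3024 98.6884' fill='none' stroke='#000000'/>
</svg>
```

; LightBurn 1.6.03
; GRBL device profile, absolute coords
G21
G90
G00 X83.3358 Y233.0822
M3 S183
G1 X159.8917 Y102.0343 F3641
G1 X167.9202 Y211.1109 F3641
G1 X83.3358 Y233.0822 F3641
M5
G00 X61.5090 Y108.0881
M3 S924
G1 X66.1252 Y108.3507 F799
G1 X78.5431 Y114.1594 F799
G1 X98.7627 Y125.5141 F799
G1 X126.7840 Y142.4148 F799
M5
G00 X31.6201 Y62.1733
M3 S924
G1 X26.8442 Y58.4126 F799
G1 X21.7916 Y61.7926 F799
G1 X23.4449 Y67.6423 F799
G1 X29.5192 Y67.8776 F799
G1 X31.6201 Y62.1733 F799
M5
G00 X28.2855 Y61.1182
M3 S693
G1 X139.8607 Y210.4011 F1410
G1 X91.3024 Y147.5475 F1410
M5
G00 X0.0000 Y0.0000

Since the viewBox matches the mm dimensions, user units are millimetres directly. The only transform is the Y-flip y_m = 246.2359 − y_svg.

Shape 1 is a closed polygon drawn with `<path>`. Its stroke #ff0000 means engrave at S183, F3641. After flipping Y the toolpath is (83.3358,233.0822) → (159.8917,102.0343) → (167.9202,211.1109) → (83.3358,233.0822), returning to the start.

Shape 2 is a quadratic bezier drawn with `<path>`. Its stroke #0000ff means cut at S924, F799. After flipping Y the toolpath is (61.5090,108.0881) → (66.1252,108.3507) → (78.5431,114.1594) → (98.7627,125.5141) → (126.7840,142.4148).

Shape 3 is a regular polygon drawn with `<polygon>`. Its stroke #0000ff means cut at S924, F799. After flipping Y the toolpath is (31.6201,62.1733) → (26.8442,58.4126) → (21.7916,61.7926) → (23.4449,67.6423) → (29.5192,67.8776) → (31.6201,62.1733), returning to the start.

Shape 4 is a open polyline drawn with `<path>`. Its stroke #000000 means score at S693, F1410. After flipping Y the toolpath is (28.2855,61.1182) → (139.8607,210.4011) → (91.3024,147.5475).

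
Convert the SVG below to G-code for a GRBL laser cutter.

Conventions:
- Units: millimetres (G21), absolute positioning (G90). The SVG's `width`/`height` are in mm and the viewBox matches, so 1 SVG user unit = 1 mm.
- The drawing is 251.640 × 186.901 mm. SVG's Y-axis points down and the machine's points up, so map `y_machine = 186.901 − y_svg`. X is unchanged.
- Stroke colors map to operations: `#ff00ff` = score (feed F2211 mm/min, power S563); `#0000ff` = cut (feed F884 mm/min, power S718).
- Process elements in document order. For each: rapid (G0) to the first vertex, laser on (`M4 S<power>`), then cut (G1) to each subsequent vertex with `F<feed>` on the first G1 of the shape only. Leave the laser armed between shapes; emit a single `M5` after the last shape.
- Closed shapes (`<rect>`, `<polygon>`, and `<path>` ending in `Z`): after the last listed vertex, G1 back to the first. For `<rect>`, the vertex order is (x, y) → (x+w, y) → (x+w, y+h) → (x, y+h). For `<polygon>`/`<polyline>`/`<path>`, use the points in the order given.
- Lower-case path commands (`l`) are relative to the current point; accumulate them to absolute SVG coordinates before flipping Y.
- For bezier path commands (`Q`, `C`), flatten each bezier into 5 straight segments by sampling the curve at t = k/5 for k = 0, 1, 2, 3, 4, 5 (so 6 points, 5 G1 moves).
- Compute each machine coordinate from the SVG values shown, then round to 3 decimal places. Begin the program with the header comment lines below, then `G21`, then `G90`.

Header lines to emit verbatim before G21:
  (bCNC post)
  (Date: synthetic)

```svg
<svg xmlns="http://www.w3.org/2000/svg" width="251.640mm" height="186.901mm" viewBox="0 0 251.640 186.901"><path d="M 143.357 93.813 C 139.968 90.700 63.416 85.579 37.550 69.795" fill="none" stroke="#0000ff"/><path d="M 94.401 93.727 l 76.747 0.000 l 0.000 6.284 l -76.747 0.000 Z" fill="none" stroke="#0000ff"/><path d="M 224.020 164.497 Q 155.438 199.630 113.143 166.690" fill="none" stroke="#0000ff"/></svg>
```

(bCNC post)
(Date: synthetic)
G21
G90
G0 X143.357 Y93.088
M4 S718
G1 X133.535 Y95.266 F884
G1 X112.098 Y98.341
G1 X84.992 Y102.730
G1 X58.161 Y108.846
G1 X37.550 Y117.106
G0 X94.401 Y93.174
M4 S718
G1 X171.148 Y93.174 F884
G1 X171.148 Y86.890
G1 X94.401 Y86.890
G1 X94.401 Y93.174
G0 X224.020 Y22.404
M4 S718
G1 X197.639 Y11.074 F884
G1 X173.360 Y5.189
G1 X151.185 Y4.751
G1 X131.112 Y9.758
G1 X113.143 Y20.211
M5

viewBox `0 0 251.640 186.901` with mm width/height → 1 unit = 1 mm. Flip: y_m = 186.901 − y_svg.

**Shape 1** — `<path>` cubic bezier, stroke `#0000ff` → cut (S718, F884). Control points (SVG): P0=(143.357,93.813), P1=(139.968,90.700), P2=(63.416,85.579), P3=(37.550,69.795); sampled at t=k/5. Machine vertices: (143.357,93.088) → (133.535,95.266) → (112.098,98.341) → (84.992,102.730) → (58.161,108.846) → (37.550,117.106). Open path.

**Shape 2** — `<path>` rectangle, stroke `#0000ff` → cut (S718, F884). Machine vertices: (94.401,93.174) → (171.148,93.174) → (171.148,86.890) → (94.401,86.890) → (94.401,93.174). Closed: final G1 returns to the first vertex.

**Shape 3** — `<path>` quadratic bezier, stroke `#0000ff` → cut (S718, F884). Control points (SVG): P0=(224.020,164.497), P1=(155.438,199.630), P2=(113.143,166.690); sampled at t=k/5. Machine vertices: (224.020,22.404) → (197.639,11.074) → (173.360,5.189) → (151.185,4.751) → (131.112,9.758) → (113.143,20.211). Open path.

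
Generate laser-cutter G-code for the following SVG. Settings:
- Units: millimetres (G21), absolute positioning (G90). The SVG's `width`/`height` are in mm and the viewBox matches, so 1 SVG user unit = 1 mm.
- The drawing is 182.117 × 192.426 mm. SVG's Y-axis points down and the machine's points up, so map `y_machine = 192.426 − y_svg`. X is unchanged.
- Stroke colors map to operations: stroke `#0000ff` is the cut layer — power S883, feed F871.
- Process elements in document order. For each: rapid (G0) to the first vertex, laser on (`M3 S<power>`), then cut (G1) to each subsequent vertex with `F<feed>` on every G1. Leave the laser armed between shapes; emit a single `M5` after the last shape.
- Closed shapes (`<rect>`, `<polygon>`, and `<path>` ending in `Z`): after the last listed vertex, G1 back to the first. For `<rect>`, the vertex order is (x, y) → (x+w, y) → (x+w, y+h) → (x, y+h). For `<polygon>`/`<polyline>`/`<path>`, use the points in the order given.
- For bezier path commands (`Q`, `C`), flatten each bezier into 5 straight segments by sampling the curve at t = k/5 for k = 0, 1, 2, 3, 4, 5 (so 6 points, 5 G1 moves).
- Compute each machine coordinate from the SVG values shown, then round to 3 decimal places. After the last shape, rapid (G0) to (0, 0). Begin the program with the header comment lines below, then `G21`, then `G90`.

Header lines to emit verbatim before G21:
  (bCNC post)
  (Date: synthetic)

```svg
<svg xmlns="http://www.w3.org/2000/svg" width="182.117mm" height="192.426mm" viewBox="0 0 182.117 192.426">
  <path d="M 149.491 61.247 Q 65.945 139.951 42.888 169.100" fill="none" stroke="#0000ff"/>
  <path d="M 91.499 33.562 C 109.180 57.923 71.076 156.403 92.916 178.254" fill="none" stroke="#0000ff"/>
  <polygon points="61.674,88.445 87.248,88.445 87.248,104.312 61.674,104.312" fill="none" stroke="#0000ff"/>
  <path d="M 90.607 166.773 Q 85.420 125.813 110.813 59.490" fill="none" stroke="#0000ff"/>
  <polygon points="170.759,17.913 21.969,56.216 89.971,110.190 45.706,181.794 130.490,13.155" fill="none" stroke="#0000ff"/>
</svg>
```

(bCNC post)
(Date: synthetic)
G21
G90
G0 X149.491 Y131.179
M3 S883
G1 X118.492 Y101.680 F871
G1 X92.332 Y76.145 F871
G1 X71.012 Y54.574 F871
G1 X54.530 Y36.968 F871
G1 X42.888 Y23.326 F871
G0 X91.499 Y158.864
M3 S883
G1 X96.339 Y136.559 F871
G1 X93.346 Y103.702 F871
G1 X88.074 Y67.527 F871
G1 X86.079 Y35.272 F871
G1 X92.916 Y14.172 F871
G0 X61.674 Y103.981
M3 S883
G1 X87.248 Y103.981 F871
G1 X87.248 Y88.114 F871
G1 X61.674 Y88.114 F871
G1 X61.674 Y103.981 F871
G0 X90.607 Y25.653
M3 S883
G1 X89.755 Y43.052 F871
G1 X91.350 Y62.479 F871
G1 X95.391 Y83.936 F871
G1 X101.879 Y107.421 F871
G1 X110.813 Y132.936 F871
G0 X170.759 Y174.513
M3 S883
G1 X21.969 Y136.210 F871
G1 X89.971 Y82.236 F871
G1 X45.706 Y10.632 F871
G1 X130.490 Y179.271 F871
G1 X170.759 Y174.513 F871
M5
G0 X0.000 Y0.000

1 u = 1 mm; y_m = 192.426 − y.

[1] `<path>` quadratic bezier, #0000ff→cut S883 F871: (149.491,131.179) → (118.492,101.680) → (92.332,76.145) → (71.012,54.574) → (54.530,36.968) → (42.888,23.326)

[2] `<path>` cubic bezier, #0000ff→cut S883 F871: (91.499,158.864) → (96.339,136.559) → (93.346,103.702) → (88.074,67.527) → (86.079,35.272) → (92.916,14.172)

[3] `<polygon>` rectangle, #0000ff→cut S883 F871: (61.674,103.981) → (87.248,103.981) → (87.248,88.114) → (61.674,88.114) → (61.674,103.981) (closed)

[4] `<path>` quadratic bezier, #0000ff→cut S883 F871: (90.607,25.653) → (89.755,43.052) → (91.350,62.479) → (95.391,83.936) → (101.879,107.421) → (110.813,132.936)

[5] `<polygon>` closed polygon, #0000ff→cut S883 F871: (170.759,174.513) → (21.969,136.210) → (89.971,82.236) → (45.706,10.632) → (130.490,179.271) → (170.759,174.513) (closed)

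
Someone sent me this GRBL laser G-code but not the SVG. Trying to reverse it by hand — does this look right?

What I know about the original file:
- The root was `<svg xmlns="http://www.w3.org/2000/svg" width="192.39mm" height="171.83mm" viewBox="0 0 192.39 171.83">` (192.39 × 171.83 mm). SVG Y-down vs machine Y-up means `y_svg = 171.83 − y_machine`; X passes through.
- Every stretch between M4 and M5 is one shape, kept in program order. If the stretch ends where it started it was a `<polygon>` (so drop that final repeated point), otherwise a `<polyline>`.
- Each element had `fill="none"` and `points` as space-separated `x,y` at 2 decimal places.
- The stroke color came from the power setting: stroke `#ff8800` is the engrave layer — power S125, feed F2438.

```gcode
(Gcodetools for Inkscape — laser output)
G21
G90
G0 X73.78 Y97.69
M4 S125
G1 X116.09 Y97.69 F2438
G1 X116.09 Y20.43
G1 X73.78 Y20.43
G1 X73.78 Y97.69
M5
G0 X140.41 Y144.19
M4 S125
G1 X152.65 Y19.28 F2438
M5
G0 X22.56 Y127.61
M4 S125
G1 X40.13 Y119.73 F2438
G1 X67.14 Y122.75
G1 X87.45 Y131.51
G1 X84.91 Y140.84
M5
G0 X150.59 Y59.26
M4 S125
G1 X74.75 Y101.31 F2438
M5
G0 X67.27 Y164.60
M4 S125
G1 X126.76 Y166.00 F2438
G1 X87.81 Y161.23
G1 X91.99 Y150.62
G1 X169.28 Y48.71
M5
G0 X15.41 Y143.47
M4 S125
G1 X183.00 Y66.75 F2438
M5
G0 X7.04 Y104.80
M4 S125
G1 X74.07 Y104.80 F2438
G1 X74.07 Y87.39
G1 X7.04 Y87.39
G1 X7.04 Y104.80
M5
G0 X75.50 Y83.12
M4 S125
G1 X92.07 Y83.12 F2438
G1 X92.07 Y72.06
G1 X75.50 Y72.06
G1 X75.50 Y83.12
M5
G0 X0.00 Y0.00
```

<svg xmlns="http://www.w3.org/2000/svg" width="192.39mm" height="171.83mm" viewBox="0 0 192.39 171.83">
  <polygon points="73.78,74.14 116.09,74.14 116.09,151.40 73.78,151.40" fill="none" stroke="#ff8800"/>
  <polyline points="140.41,27.64 152.65,152.55" fill="none" stroke="#ff8800"/>
  <polyline points="22.56,44.22 40.13,52.10 67.14,49.08 87.45,40.32 84.91,30.99" fill="none" stroke="#ff8800"/>
  <polyline points="150.59,112.57 74.75,70.52" fill="none" stroke="#ff8800"/>
  <polyline points="67.27,7.23 126.76,5.83 87.81,10.60 91.99,21.21 169.28,123.12" fill="none" stroke="#ff8800"/>
  <polyline points="15.41,28.36 183.00,105.08" fill="none" stroke="#ff8800"/>
  <polygon points="7.04,67.03 74.07,67.03 74.07,84.44 7.04,84.44" fill="none" stroke="#ff8800"/>
  <polygon points="75.50,88.71 92.07,88.71 92.07,99.77 75.50,99.77" fill="none" stroke="#ff8800"/>
</svg>

Each laser-on run becomes one SVG element. Flip Y back into SVG space with y_svg = 171.83 − y_machine. Every run uses S125, so all elements get stroke `#ff8800` (engrave).

Run 1: The run returns to its start, so emit a `<polygon>` with points (Y-flipped): 73.78,74.14 116.09,74.14 116.09,151.40 73.78,151.40.

Run 2: The run is open, so emit a `<polyline>` with points (Y-flipped): 140.41,27.64 152.65,152.55.

Run 3: The run is open, so emit a `<polyline>` with points (Y-flipped): 22.56,44.22 40.13,52.10 67.14,49.08 87.45,40.32 84.91,30.99.

Run 4: The run is open, so emit a `<polyline>` with points (Y-flipped): 150.59,112.57 74.75,70.52.

Run 5: The run is open, so emit a `<polyline>` with points (Y-flipped): 67.27,7.23 126.76,5.83 87.81,10.60 91.99,21.21 169.28,123.12.

Run 6: The run is open, so emit a `<polyline>` with points (Y-flipped): 15.41,28.36 183.00,105.08.

Run 7: The run returns to its start, so emit a `<polygon>` with points (Y-flipped): 7.04,67.03 74.07,67.03 74.07,84.44 7.04,84.44.

Run 8: The run returns to its start, so emit a `<polygon>` with points (Y-flipped): 75.50,88.71 92.07,88.71 92.07,99.77 75.50,99.77.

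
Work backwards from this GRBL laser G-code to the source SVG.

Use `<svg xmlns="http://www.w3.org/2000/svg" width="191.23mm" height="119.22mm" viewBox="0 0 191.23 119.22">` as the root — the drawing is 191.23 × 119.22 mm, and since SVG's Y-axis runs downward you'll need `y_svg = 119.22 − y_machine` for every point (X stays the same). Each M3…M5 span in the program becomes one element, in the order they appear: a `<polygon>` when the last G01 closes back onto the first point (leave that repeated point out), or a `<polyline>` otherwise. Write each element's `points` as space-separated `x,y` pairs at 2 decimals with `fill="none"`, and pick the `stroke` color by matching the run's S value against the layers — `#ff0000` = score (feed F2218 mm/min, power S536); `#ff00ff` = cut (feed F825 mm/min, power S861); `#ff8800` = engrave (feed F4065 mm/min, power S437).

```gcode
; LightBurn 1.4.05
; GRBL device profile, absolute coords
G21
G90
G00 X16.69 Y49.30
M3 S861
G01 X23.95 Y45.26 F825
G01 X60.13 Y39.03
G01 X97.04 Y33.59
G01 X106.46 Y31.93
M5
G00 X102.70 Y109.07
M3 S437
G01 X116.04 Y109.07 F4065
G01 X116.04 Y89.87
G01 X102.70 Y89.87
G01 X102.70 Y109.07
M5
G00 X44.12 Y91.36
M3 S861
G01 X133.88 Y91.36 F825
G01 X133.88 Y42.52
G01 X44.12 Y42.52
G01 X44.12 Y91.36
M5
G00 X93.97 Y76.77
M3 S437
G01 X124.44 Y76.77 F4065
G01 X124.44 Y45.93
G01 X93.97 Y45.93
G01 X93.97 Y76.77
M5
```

<svg xmlns="http://www.w3.org/2000/svg" width="191.23mm" height="119.22mm" viewBox="0 0 191.23 119.22">
  <polyline points="16.69,69.92 23.95,73.96 60.13,80.19 97.04,85.63 106.46,87.29" fill="none" stroke="#ff00ff"/>
  <polygon points="102.70,10.15 116.04,10.15 116.04,29.35 102.70,29.35" fill="none" stroke="#ff8800"/>
  <polygon points="44.12,27.86 133.88,27.86 133.88,76.70 44.12,76.70" fill="none" stroke="#ff00ff"/>
  <polygon points="93.97,42.45 124.44,42.45 124.44,73.29 93.97,73.29" fill="none" stroke="#ff8800"/>
</svg>

Each laser-on run becomes one SVG element. Flip Y back into SVG space with y_svg = 119.22 − y_machine.

Run 1: the run's S861 means `#ff00ff` (cut). The run is open, so emit a `<polyline>` with points (Y-flipped): 16.69,69.92 23.95,73.96 60.13,80.19 97.04,85.63 106.46,87.29.

Run 2: the run's S437 means `#ff8800` (engrave). The run returns to its start, so emit a `<polygon>` with points (Y-flipped): 102.70,10.15 116.04,10.15 116.04,29.35 102.70,29.35.

Run 3: power S861 maps to stroke `#ff00ff` (cut). The run returns to its start, so emit a `<polygon>` with points (Y-flipped): 44.12,27.86 133.88,27.86 133.88,76.70 44.12,76.70.

Run 4: power S437 maps to stroke `#ff8800` (engrave). The run returns to its start, so emit a `<polygon>` with points (Y-flipped): 93.97,42.45 124.44,42.45 124.44,73.29 93.97,73.29.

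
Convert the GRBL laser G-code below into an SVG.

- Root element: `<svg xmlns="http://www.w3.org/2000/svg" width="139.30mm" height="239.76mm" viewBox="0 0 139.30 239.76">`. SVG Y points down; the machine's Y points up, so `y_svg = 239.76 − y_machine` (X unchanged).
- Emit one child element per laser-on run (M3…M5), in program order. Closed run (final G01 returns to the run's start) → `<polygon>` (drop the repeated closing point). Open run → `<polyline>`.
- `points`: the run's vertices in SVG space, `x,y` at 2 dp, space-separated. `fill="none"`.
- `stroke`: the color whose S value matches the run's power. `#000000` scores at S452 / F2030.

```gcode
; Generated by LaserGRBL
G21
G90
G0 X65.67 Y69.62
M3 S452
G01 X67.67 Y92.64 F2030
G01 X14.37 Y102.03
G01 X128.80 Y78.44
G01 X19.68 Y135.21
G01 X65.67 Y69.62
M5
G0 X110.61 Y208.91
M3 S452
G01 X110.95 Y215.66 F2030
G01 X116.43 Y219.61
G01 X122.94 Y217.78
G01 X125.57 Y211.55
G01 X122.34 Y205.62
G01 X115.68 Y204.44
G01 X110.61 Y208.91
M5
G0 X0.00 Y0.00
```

Machine Y-up, SVG Y-down with viewBox height 239.76, so y_svg = 239.76 − y_machine; X carries over. Every run uses S452, so all elements get stroke `#000000` (score).

Run 1: The run returns to its start, so emit a `<polygon>` with points (Y-flipped): 65.67,170.14 67.67,147.12 14.37,137.73 128.80,161.32 19.68,104.55.

Run 2: The run returns to its start, so emit a `<polygon>` with points (Y-flipped): 110.61,30.85 110.95,24.10 116.43,20.15 122.94,21.98 125.57,28.21 122.34,34.14 115.68,35.32.

<svg xmlns="http://www.w3.org/2000/svg" width="139.30mm" height="239.76mm" viewBox="0 0 139.30 239.76">
  <polygon points="65.67,170.14 67.67,147.12 14.37,137.73 128.80,161.32 19.68,104.55" fill="none" stroke="#000000"/>
  <polygon points="110.61,30.85 110.95,24.10 116.43,20.15 122.94,21.98 125.57,28.21 122.34,34.14 115.68,35.32" fill="none" stroke="#000000"/>
</svg>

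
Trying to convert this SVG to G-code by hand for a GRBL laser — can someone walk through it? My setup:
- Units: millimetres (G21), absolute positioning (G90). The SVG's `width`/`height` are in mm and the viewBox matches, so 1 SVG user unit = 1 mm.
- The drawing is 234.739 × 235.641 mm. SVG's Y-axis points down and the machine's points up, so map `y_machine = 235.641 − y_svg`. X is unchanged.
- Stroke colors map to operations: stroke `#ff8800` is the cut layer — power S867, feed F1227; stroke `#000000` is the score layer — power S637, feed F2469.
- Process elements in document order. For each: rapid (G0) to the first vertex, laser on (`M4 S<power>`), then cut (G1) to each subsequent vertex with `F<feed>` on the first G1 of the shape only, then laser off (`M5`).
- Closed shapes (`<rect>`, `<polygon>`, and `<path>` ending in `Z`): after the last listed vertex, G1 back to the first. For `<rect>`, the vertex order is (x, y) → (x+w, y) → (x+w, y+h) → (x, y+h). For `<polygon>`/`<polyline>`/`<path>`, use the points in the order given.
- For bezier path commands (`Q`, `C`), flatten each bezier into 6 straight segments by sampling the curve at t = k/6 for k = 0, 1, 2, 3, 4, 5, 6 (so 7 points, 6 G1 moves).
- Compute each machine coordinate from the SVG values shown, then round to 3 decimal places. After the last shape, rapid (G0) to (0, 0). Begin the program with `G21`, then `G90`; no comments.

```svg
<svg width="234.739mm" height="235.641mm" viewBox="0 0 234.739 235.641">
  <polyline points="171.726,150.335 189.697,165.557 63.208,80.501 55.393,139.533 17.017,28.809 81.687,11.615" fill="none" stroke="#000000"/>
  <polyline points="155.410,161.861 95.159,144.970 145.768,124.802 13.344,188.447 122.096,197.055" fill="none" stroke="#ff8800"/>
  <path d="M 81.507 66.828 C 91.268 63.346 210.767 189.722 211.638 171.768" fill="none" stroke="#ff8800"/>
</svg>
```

G21
G90
G0 X171.726 Y85.306
M4 S637
G1 X189.697 Y70.084 F2469
G1 X63.208 Y155.140
G1 X55.393 Y96.108
G1 X17.017 Y206.832
G1 X81.687 Y224.026
M5
G0 X155.410 Y73.780
M4 S867
G1 X95.159 Y90.671 F1227
G1 X145.768 Y110.839
G1 X13.344 Y47.194
G1 X122.096 Y38.586
M5
G0 X81.507 Y168.813
M4 S867
G1 X94.475 Y161.002 F1227
G1 X119.389 Y139.164
G1 X149.906 Y110.916
G1 X179.682 Y83.874
G1 X202.374 Y65.654
G1 X211.638 Y63.873
M5
G0 X0.000 Y0.000

1 u = 1 mm; y_m = 235.641 − y.

[1] `<polyline>` open polyline, #000000→score S637 F2469: (171.726,85.306) → (189.697,70.084) → (63.208,155.140) → (55.393,96.108) → (17.017,206.832) → (81.687,224.026)

[2] `<polyline>` open polyline, #ff8800→cut S867 F1227: (155.410,73.780) → (95.159,90.671) → (145.768,110.839) → (13.344,47.194) → (122.096,38.586)

[3] `<path>` cubic bezier, #ff8800→cut S867 F1227: (81.507,168.813) → (94.475,161.002) → (119.389,139.164) → (149.906,110.916) → (179.682,83.874) → (202.374,65.654) → (211.638,63.873)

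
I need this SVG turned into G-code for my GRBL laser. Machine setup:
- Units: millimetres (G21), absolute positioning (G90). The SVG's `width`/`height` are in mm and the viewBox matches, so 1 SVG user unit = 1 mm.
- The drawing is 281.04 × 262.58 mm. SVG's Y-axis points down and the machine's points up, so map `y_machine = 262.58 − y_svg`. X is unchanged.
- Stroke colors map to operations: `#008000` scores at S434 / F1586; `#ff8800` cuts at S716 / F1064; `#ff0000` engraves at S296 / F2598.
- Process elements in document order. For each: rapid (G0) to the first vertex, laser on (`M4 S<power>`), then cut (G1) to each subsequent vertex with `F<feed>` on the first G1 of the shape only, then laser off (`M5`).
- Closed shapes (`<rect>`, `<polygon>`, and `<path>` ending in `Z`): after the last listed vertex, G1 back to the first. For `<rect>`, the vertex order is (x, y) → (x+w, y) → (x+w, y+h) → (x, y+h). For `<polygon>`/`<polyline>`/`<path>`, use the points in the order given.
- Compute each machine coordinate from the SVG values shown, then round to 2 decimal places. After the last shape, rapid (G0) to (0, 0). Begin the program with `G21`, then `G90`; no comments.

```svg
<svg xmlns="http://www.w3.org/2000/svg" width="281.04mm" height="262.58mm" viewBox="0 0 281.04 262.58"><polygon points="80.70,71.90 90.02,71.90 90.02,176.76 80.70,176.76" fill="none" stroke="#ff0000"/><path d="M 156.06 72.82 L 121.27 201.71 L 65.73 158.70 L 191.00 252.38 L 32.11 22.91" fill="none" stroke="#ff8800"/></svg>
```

1 u = 1 mm; y_m = 262.58 − y.

[1] `<polygon>` rectangle, #ff0000→engrave S296 F2598: (80.70,190.68) → (90.02,190.68) → (90.02,85.82) → (80.70,85.82) → (80.70,190.68) (closed)

[2] `<path>` open polyline, #ff8800→cut S716 F1064: (156.06,189.76) → (121.27,60.87) → (65.73,103.88) → (191.00,10.20) → (32.11,239.67)

G21
G90
G0 X80.70 Y190.68
M4 S296
G1 X90.02 Y190.68 F2598
G1 X90.02 Y85.82
G1 X80.70 Y85.82
G1 X80.70 Y190.68
M5
G0 X156.06 Y189.76
M4 S716
G1 X121.27 Y60.87 F1064
G1 X65.73 Y103.88
G1 X191.00 Y10.20
G1 X32.11 Y239.67
M5
G0 X0.00 Y0.00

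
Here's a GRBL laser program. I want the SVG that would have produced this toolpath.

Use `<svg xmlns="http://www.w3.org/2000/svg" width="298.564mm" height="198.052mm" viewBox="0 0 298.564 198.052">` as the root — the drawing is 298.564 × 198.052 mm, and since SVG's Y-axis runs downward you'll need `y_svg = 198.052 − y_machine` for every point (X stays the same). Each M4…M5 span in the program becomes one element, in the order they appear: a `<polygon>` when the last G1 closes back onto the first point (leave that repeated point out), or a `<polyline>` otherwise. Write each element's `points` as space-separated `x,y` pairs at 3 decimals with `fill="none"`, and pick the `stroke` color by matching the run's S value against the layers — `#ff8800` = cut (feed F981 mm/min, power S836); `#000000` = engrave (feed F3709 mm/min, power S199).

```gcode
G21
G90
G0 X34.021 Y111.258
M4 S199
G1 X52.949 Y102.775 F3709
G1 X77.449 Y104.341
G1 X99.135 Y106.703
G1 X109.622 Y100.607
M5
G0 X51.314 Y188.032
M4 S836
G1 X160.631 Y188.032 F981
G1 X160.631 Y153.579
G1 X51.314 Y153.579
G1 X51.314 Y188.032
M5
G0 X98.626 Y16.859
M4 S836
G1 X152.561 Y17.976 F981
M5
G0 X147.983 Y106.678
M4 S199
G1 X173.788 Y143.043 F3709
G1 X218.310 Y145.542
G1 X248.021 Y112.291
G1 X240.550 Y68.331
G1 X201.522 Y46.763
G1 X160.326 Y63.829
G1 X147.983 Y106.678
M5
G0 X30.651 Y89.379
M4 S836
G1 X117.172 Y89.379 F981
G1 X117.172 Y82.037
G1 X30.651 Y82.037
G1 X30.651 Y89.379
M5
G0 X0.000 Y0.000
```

<svg xmlns="http://www.w3.org/2000/svg" width="298.564mm" height="198.052mm" viewBox="0 0 298.564 198.052">
  <polyline points="34.021,86.794 52.949,95.277 77.449,93.711 99.135,91.349 109.622,97.445" fill="none" stroke="#000000"/>
  <polygon points="51.314,10.020 160.631,10.020 160.631,44.473 51.314,44.473" fill="none" stroke="#ff8800"/>
  <polyline points="98.626,181.193 152.561,180.076" fill="none" stroke="#ff8800"/>
  <polygon points="147.983,91.374 173.788,55.009 218.310,52.510 248.021,85.761 240.550,129.721 201.522,151.289 160.326,134.223" fill="none" stroke="#000000"/>
  <polygon points="30.651,108.673 117.172,108.673 117.172,116.015 30.651,116.015" fill="none" stroke="#ff8800"/>
</svg>

Each laser-on run becomes one SVG element. Flip Y back into SVG space with y_svg = 198.052 − y_machine.

Run 1: power S199 maps to stroke `#000000` (engrave). The run is open, so emit a `<polyline>` with points (Y-flipped): 34.021,86.794 52.949,95.277 77.449,93.711 99.135,91.349 109.622,97.445.

Run 2: power S836 maps to stroke `#ff8800` (cut). The run returns to its start, so emit a `<polygon>` with points (Y-flipped): 51.314,10.020 160.631,10.020 160.631,44.473 51.314,44.473.

Run 3: power S836 maps to stroke `#ff8800` (cut). The run is open, so emit a `<polyline>` with points (Y-flipped): 98.626,181.193 152.561,180.076.

Run 4: power S199 maps to stroke `#000000` (engrave). The run returns to its start, so emit a `<polygon>` with points (Y-flipped): 147.983,91.374 173.788,55.009 218.310,52.510 248.021,85.761 240.550,129.721 201.522,151.289 160.326,134.223.

Run 5: S836 ⇒ cut layer `#ff8800`. The run returns to its start, so emit a `<polygon>` with points (Y-flipped): 30.651,108.673 117.172,108.673 117.172,116.015 30.651,116.015.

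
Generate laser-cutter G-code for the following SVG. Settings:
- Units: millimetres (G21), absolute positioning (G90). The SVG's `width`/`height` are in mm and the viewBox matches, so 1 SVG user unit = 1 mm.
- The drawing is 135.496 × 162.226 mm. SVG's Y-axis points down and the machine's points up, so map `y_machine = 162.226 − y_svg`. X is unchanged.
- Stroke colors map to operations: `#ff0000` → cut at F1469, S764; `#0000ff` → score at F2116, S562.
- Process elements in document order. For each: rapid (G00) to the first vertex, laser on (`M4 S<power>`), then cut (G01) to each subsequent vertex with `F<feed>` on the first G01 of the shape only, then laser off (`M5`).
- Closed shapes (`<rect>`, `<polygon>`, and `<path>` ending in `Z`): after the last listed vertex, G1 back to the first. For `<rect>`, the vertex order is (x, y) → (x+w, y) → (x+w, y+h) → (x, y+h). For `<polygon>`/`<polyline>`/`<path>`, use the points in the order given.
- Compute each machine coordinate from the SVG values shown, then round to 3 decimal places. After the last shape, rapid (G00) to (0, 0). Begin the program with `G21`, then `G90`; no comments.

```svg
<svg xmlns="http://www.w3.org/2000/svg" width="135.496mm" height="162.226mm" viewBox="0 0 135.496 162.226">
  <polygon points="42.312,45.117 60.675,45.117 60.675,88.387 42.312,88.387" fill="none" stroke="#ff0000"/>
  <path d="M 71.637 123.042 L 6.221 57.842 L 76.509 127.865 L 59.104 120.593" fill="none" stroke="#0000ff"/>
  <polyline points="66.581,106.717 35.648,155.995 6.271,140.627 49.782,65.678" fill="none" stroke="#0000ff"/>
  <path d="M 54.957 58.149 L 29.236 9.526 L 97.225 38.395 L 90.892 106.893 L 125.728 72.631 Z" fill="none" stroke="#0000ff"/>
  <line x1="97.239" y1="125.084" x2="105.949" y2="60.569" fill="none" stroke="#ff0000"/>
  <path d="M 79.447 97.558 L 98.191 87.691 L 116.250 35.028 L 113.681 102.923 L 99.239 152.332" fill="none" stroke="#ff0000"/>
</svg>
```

viewBox `0 0 135.496 162.226` with mm width/height → 1 unit = 1 mm. Flip: y_m = 162.226 − y_svg.

**Shape 1** — `<polygon>` rectangle, stroke `#ff0000` → cut (S764, F1469). Machine vertices: (42.312,117.109) → (60.675,117.109) → (60.675,73.839) → (42.312,73.839) → (42.312,117.109). Closed: final G1 returns to the first vertex.

**Shape 2** — `<path>` open polyline, stroke `#0000ff` → score (S562, F2116). Machine vertices: (71.637,39.184) → (6.221,104.384) → (76.509,34.361) → (59.104,41.633). Open path.

**Shape 3** — `<polyline>` open polyline, stroke `#0000ff` → score (S562, F2116). Machine vertices: (66.581,55.509) → (35.648,6.231) → (6.271,21.599) → (49.782,96.548). Open path.

**Shape 4** — `<path>` closed polygon, stroke `#0000ff` → score (S562, F2116). Machine vertices: (54.957,104.077) → (29.236,152.700) → (97.225,123.831) → (90.892,55.333) → (125.728,89.595) → (54.957,104.077). Closed: final G1 returns to the first vertex.

**Shape 5** — `<line>` line segment, stroke `#ff0000` → cut (S764, F1469). Machine vertices: (97.239,37.142) → (105.949,101.657). Open path.

**Shape 6** — `<path>` open polyline, stroke `#ff0000` → cut (S764, F1469). Machine vertices: (79.447,64.668) → (98.191,74.535) → (116.250,127.198) → (113.681,59.303) → (99.239,9.894). Open path.

G21
G90
G00 X42.312 Y117.109
M4 S764
G01 X60.675 Y117.109 F1469
G01 X60.675 Y73.839
G01 X42.312 Y73.839
G01 X42.312 Y117.109
M5
G00 X71.637 Y39.184
M4 S562
G01 X6.221 Y104.384 F2116
G01 X76.509 Y34.361
G01 X59.104 Y41.633
M5
G00 X66.581 Y55.509
M4 S562
G01 X35.648 Y6.231 F2116
G01 X6.271 Y21.599
G01 X49.782 Y96.548
M5
G00 X54.957 Y104.077
M4 S562
G01 X29.236 Y152.700 F2116
G01 X97.225 Y123.831
G01 X90.892 Y55.333
G01 X125.728 Y89.595
G01 X54.957 Y104.077
M5
G00 X97.239 Y37.142
M4 S764
G01 X105.949 Y101.657 F1469
M5
G00 X79.447 Y64.668
M4 S764
G01 X98.191 Y74.535 F1469
G01 X116.250 Y127.198
G01 X113.681 Y59.303
G01 X99.239 Y9.894
M5
G00 X0.000 Y0.000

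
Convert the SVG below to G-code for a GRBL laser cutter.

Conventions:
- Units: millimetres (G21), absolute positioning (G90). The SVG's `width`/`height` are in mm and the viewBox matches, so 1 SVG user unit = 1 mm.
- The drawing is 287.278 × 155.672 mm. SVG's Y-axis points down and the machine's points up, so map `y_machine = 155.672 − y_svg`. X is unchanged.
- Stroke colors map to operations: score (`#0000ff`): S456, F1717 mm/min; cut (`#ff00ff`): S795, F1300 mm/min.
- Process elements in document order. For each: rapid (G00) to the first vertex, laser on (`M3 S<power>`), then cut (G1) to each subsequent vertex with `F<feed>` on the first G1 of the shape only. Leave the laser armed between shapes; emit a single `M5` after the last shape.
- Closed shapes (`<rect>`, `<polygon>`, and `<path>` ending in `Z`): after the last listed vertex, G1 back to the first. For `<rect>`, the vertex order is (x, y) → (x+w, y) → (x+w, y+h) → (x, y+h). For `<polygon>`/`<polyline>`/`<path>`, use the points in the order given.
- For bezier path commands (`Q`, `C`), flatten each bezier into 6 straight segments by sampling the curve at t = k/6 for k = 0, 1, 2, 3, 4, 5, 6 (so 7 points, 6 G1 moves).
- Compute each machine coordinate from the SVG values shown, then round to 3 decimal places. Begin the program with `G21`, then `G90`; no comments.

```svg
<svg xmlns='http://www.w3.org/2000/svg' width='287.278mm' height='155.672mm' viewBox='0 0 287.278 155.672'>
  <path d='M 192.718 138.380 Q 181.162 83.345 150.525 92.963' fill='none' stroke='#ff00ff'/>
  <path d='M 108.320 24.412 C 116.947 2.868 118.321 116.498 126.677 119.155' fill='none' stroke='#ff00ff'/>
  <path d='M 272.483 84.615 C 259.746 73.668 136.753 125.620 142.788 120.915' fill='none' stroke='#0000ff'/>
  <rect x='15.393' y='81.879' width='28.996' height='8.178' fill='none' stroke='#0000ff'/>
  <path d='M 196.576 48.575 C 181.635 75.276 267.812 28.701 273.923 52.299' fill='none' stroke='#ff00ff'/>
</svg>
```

1 u = 1 mm; y_m = 155.672 − y.

[1] `<path>` quadratic bezier, #ff00ff→cut S795 F1300: (192.718,17.292) → (188.336,33.841) → (182.894,46.798) → (176.392,56.164) → (168.830,61.937) → (160.207,64.119) → (150.525,62.709)

[2] `<path>` cubic bezier, #ff00ff→cut S795 F1300: (108.320,131.260) → (112.095,131.907) → (115.057,116.863) → (117.600,92.964) → (120.121,67.048) → (123.015,45.954) → (126.677,36.517)

[3] `<path>` cubic bezier, #0000ff→score S456 F1717: (272.483,71.057) → (258.034,71.842) → (231.856,65.466) → (200.596,55.248) → (170.900,44.510) → (149.415,36.572) → (142.788,34.757)

[4] `<rect>` rectangle, #0000ff→score S456 F1717: (15.393,73.793) → (44.389,73.793) → (44.389,65.615) → (15.393,65.615) → (15.393,73.793) (closed)

[5] `<path>` cubic bezier, #ff00ff→cut S795 F1300: (196.576,107.097) → (196.693,99.189) → (208.630,99.508) → (227.355,104.071) → (247.834,108.893) → (265.034,109.988) → (273.923,103.373)

G21
G90
G00 X192.718 Y17.292
M3 S795
G1 X188.336 Y33.841 F1300
G1 X182.894 Y46.798
G1 X176.392 Y56.164
G1 X168.830 Y61.937
G1 X160.207 Y64.119
G1 X150.525 Y62.709
G00 X108.320 Y131.260
M3 S795
G1 X112.095 Y131.907 F1300
G1 X115.057 Y116.863
G1 X117.600 Y92.964
G1 X120.121 Y67.048
G1 X123.015 Y45.954
G1 X126.677 Y36.517
G00 X272.483 Y71.057
M3 S456
G1 X258.034 Y71.842 F1717
G1 X231.856 Y65.466
G1 X200.596 Y55.248
G1 X170.900 Y44.510
G1 X149.415 Y36.572
G1 X142.788 Y34.757
G00 X15.393 Y73.793
M3 S456
G1 X44.389 Y73.793 F1717
G1 X44.389 Y65.615
G1 X15.393 Y65.615
G1 X15.393 Y73.793
G00 X196.576 Y107.097
M3 S795
G1 X196.693 Y99.189 F1300
G1 X208.630 Y99.508
G1 X227.355 Y104.071
G1 X247.834 Y108.893
G1 X265.034 Y109.988
G1 X273.923 Y103.373
M5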